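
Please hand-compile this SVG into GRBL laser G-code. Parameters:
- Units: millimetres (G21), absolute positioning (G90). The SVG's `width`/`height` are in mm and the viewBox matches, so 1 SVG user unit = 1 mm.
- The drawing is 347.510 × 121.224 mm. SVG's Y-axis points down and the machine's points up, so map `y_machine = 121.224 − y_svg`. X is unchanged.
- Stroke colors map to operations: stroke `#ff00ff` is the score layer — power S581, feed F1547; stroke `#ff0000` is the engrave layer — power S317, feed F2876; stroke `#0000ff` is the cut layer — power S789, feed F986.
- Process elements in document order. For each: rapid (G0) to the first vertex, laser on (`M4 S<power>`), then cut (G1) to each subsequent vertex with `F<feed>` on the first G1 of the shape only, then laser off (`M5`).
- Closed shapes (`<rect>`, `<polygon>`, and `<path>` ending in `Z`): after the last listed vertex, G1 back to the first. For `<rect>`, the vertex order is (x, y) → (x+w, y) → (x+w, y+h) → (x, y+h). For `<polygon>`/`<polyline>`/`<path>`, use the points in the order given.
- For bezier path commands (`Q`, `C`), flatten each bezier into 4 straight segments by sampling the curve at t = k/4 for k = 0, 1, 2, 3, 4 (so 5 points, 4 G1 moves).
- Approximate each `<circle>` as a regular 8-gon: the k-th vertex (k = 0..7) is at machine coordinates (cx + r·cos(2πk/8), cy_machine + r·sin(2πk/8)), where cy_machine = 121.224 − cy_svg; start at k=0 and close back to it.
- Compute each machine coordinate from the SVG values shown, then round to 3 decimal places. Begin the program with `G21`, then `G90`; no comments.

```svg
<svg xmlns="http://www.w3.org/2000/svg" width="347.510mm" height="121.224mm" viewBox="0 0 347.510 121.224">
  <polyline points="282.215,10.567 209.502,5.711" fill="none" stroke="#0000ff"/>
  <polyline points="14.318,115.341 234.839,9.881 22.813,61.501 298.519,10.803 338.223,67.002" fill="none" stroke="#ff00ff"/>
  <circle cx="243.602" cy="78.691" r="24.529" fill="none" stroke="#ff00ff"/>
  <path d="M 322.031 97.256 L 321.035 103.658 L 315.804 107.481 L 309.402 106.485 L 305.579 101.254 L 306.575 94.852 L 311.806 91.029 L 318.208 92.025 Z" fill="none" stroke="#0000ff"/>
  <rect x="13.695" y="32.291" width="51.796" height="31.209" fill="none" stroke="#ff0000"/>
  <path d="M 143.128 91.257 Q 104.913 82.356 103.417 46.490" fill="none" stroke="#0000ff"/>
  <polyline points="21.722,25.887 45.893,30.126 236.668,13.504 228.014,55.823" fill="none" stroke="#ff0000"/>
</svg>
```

G21
G90
G0 X282.215 Y110.657
M4 S789
G1 X209.502 Y115.513 F986
M5
G0 X14.318 Y5.883
M4 S581
G1 X234.839 Y111.343 F1547
G1 X22.813 Y59.723
G1 X298.519 Y110.421
G1 X338.223 Y54.222
M5
G0 X268.131 Y42.533
M4 S581
G1 X260.947 Y59.878 F1547
G1 X243.602 Y67.062
G1 X226.257 Y59.878
G1 X219.073 Y42.533
G1 X226.257 Y25.188
G1 X243.602 Y18.004
G1 X260.947 Y25.188
G1 X268.131 Y42.533
M5
G0 X322.031 Y23.968
M4 S789
G1 X321.035 Y17.566 F986
G1 X315.804 Y13.743
G1 X309.402 Y14.739
G1 X305.579 Y19.970
G1 X306.575 Y26.372
G1 X311.806 Y30.195
G1 X318.208 Y29.199
G1 X322.031 Y23.968
M5
G0 X13.695 Y88.933
M4 S317
G1 X65.491 Y88.933 F2876
G1 X65.491 Y57.724
G1 X13.695 Y57.724
G1 X13.695 Y88.933
M5
G0 X143.128 Y29.967
M4 S789
G1 X126.315 Y36.103 F986
G1 X114.093 Y45.609
G1 X106.460 Y58.486
G1 X103.417 Y74.734
M5
G0 X21.722 Y95.337
M4 S317
G1 X45.893 Y91.098 F2876
G1 X236.668 Y107.720
G1 X228.014 Y65.401
M5

Since the viewBox matches the mm dimensions, user units are millimetres directly. The only transform is the Y-flip y_m = 121.224 − y_svg.

Shape 1 is a line segment drawn with `<polyline>`. Its stroke #0000ff means cut at S789, F986. After flipping Y the toolpath is (282.215,110.657) → (209.502,115.513).

Shape 2 is a open polyline drawn with `<polyline>`. Its stroke #ff00ff means score at S581, F1547. After flipping Y the toolpath is (14.318,5.883) → (234.839,111.343) → (22.813,59.723) → (298.519,110.421) → (338.223,54.222).

Shape 3 is a circle drawn with `<circle>`. Its stroke #ff00ff means score at S581, F1547. After flipping Y the toolpath is (268.131,42.533) → (260.947,59.878) → (243.602,67.062) → (226.257,59.878) → (219.073,42.533) → (226.257,25.188) → (243.602,18.004) → (260.947,25.188) → (268.131,42.533), returning to the start.

Shape 4 is a regular polygon drawn with `<path>`. Its stroke #0000ff means cut at S789, F986. After flipping Y the toolpath is (322.031,23.968) → (321.035,17.566) → (315.804,13.743) → (309.402,14.739) → (305.579,19.970) → (306.575,26.372) → (311.806,30.195) → (318.208,29.199) → (322.031,23.968), returning to the start.

Shape 5 is a rectangle drawn with `<rect>`. Its stroke #ff0000 means engrave at S317, F2876. After flipping Y the toolpath is (13.695,88.933) → (65.491,88.933) → (65.491,57.724) → (13.695,57.724) → (13.695,88.933), returning to the start.

Shape 6 is a quadratic bezier drawn with `<path>`. Its stroke #0000ff means cut at S789, F986. After flipping Y the toolpath is (143.128,29.967) → (126.315,36.103) → (114.093,45.609) → (106.460,58.486) → (103.417,74.734).

Shape 7 is a open polyline drawn with `<polyline>`. Its stroke #ff0000 means engrave at S317, F2876. After flipping Y the toolpath is (21.722,95.337) → (45.893,91.098) → (236.668,107.720) → (228.014,65.401).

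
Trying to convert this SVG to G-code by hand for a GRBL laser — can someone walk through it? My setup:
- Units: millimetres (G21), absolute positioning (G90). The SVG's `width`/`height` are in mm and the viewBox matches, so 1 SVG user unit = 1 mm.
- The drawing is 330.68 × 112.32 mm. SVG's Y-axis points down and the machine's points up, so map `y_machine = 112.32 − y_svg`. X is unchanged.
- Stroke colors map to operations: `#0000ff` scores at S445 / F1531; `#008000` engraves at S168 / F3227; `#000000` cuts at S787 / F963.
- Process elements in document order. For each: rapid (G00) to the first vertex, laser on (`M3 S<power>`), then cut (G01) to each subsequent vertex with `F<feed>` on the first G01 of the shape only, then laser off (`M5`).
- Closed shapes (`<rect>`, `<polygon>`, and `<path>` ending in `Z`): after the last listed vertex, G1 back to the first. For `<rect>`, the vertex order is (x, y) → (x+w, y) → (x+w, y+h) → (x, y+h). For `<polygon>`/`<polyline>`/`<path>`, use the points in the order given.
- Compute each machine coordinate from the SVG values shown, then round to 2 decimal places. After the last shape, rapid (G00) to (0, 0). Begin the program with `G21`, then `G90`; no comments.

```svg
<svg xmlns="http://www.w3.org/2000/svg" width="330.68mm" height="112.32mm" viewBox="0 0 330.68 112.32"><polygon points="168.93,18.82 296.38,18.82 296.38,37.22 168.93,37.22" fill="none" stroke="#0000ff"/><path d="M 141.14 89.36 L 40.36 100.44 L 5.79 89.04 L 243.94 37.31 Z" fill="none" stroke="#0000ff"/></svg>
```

G21
G90
G00 X168.93 Y93.50
M3 S445
G01 X296.38 Y93.50 F1531
G01 X296.38 Y75.10
G01 X168.93 Y75.10
G01 X168.93 Y93.50
M5
G00 X141.14 Y22.96
M3 S445
G01 X40.36 Y11.88 F1531
G01 X5.79 Y23.28
G01 X243.94 Y75.01
G01 X141.14 Y22.96
M5
G00 X0.00 Y0.00

Since the viewBox matches the mm dimensions, user units are millimetres directly. The only transform is the Y-flip y_m = 112.32 − y_svg.

Shape 1 is a rectangle drawn with `<polygon>`. Its stroke #0000ff means score at S445, F1531. After flipping Y the toolpath is (168.93,93.50) → (296.38,93.50) → (296.38,75.10) → (168.93,75.10) → (168.93,93.50), returning to the start.

Shape 2 is a closed polygon drawn with `<path>`. Its stroke #0000ff means score at S445, F1531. After flipping Y the toolpath is (141.14,22.96) → (40.36,11.88) → (5.79,23.28) → (243.94,75.01) → (141.14,22.96), returning to the start.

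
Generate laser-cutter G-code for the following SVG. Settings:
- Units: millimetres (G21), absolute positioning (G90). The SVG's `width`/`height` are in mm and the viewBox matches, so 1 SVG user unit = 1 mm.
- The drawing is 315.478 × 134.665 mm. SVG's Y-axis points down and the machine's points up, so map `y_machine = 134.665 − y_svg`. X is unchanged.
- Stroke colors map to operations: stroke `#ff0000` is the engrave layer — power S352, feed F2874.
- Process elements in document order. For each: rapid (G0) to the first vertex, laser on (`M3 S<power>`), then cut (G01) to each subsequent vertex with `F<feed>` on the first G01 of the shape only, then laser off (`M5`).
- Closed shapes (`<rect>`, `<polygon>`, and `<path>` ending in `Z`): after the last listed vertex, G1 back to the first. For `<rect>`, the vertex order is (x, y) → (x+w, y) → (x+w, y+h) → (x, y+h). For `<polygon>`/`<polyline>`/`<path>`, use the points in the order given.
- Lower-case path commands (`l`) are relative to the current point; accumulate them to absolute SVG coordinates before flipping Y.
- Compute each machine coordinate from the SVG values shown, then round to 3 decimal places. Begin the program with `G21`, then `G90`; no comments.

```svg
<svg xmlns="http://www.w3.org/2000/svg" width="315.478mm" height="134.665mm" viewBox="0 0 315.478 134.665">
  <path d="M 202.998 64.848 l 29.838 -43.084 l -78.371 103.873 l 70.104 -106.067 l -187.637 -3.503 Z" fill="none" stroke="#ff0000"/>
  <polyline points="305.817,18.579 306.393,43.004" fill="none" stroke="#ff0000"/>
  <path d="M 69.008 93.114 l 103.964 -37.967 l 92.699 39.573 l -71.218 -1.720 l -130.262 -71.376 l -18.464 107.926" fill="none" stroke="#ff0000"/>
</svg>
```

G21
G90
G0 X202.998 Y69.817
M3 S352
G01 X232.836 Y112.901 F2874
G01 X154.465 Y9.028
G01 X224.569 Y115.095
G01 X36.932 Y118.598
G01 X202.998 Y69.817
M5
G0 X305.817 Y116.086
M3 S352
G01 X306.393 Y91.661 F2874
M5
G0 X69.008 Y41.551
M3 S352
G01 X172.972 Y79.518 F2874
G01 X265.671 Y39.945
G01 X194.453 Y41.665
G01 X64.191 Y113.041
G01 X45.727 Y5.115
M5

viewBox `0 0 315.478 134.665` with mm width/height → 1 unit = 1 mm. Flip: y_m = 134.665 − y_svg.

**Shape 1** — `<path>` closed polygon, stroke `#ff0000` → engrave (S352, F2874). Machine vertices: (202.998,69.817) → (232.836,112.901) → (154.465,9.028) → (224.569,115.095) → (36.932,118.598) → (202.998,69.817). Closed: final G1 returns to the first vertex.

**Shape 2** — `<polyline>` line segment, stroke `#ff0000` → engrave (S352, F2874). Machine vertices: (305.817,116.086) → (306.393,91.661). Open path.

**Shape 3** — `<path>` open polyline, stroke `#ff0000` → engrave (S352, F2874). Machine vertices: (69.008,41.551) → (172.972,79.518) → (265.671,39.945) → (194.453,41.665) → (64.191,113.041) → (45.727,5.115). Open path.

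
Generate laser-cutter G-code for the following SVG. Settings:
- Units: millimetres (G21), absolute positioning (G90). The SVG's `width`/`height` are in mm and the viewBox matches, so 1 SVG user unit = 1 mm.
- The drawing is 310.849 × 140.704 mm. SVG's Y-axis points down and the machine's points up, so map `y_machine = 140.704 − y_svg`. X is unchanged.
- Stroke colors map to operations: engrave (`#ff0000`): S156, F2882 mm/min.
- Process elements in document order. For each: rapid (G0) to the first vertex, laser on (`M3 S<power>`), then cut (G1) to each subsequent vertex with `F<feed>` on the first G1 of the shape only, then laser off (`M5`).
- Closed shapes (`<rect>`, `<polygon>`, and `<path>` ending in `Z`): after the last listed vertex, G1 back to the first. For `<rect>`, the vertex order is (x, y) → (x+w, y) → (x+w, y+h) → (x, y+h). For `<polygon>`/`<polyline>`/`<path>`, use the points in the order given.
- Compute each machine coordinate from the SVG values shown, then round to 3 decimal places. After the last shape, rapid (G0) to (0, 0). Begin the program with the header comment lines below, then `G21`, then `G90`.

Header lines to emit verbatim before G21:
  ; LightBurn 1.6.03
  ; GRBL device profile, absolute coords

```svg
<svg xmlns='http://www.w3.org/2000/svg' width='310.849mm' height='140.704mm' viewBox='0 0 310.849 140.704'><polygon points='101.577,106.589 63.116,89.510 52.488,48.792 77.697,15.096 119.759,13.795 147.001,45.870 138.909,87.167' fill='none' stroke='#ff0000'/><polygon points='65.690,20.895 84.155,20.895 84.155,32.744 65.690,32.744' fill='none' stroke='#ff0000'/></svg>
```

viewBox `0 0 310.849 140.704` with mm width/height → 1 unit = 1 mm. Flip: y_m = 140.704 − y_svg.

**Shape 1** — `<polygon>` regular polygon, stroke `#ff0000` → engrave (S156, F2882). Machine vertices: (101.577,34.115) → (63.116,51.194) → (52.488,91.912) → (77.697,125.608) → (119.759,126.909) → (147.001,94.834) → (138.909,53.537) → (101.577,34.115). Closed: final G1 returns to the first vertex.

**Shape 2** — `<polygon>` rectangle, stroke `#ff0000` → engrave (S156, F2882). Machine vertices: (65.690,119.809) → (84.155,119.809) → (84.155,107.960) → (65.690,107.960) → (65.690,119.809). Closed: final G1 returns to the first vertex.

; LightBurn 1.6.03
; GRBL device profile, absolute coords
G21
G90
G0 X101.577 Y34.115
M3 S156
G1 X63.116 Y51.194 F2882
G1 X52.488 Y91.912
G1 X77.697 Y125.608
G1 X119.759 Y126.909
G1 X147.001 Y94.834
G1 X138.909 Y53.537
G1 X101.577 Y34.115
M5
G0 X65.690 Y119.809
M3 S156
G1 X84.155 Y119.809 F2882
G1 X84.155 Y107.960
G1 X65.690 Y107.960
G1 X65.690 Y119.809
M5
G0 X0.000 Y0.000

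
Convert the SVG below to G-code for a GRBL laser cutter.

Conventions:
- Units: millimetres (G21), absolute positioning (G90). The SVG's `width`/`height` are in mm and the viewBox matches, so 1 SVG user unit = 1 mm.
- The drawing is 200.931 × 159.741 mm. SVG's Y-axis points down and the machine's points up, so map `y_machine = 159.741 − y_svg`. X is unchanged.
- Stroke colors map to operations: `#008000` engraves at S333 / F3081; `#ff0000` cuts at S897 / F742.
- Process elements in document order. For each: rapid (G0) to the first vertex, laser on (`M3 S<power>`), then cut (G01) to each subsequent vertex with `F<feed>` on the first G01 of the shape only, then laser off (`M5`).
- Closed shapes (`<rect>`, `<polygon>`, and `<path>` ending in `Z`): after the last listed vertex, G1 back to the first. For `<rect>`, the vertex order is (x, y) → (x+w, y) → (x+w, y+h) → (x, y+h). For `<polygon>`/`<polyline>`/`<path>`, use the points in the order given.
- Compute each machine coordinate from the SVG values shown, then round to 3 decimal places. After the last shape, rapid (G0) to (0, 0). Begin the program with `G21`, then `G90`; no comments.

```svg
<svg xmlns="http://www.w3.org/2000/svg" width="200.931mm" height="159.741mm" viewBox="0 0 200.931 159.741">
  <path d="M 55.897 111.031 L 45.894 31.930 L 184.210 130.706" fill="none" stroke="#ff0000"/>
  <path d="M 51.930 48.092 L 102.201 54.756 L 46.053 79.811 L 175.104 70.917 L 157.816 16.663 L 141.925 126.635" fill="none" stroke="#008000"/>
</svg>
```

Since the viewBox matches the mm dimensions, user units are millimetres directly. The only transform is the Y-flip y_m = 159.741 − y_svg.

Shape 1 is a open polyline drawn with `<path>`. Its stroke #ff0000 means cut at S897, F742. After flipping Y the toolpath is (55.897,48.710) → (45.894,127.811) → (184.210,29.035).

Shape 2 is a open polyline drawn with `<path>`. Its stroke #008000 means engrave at S333, F3081. After flipping Y the toolpath is (51.930,111.649) → (102.201,104.985) → (46.053,79.930) → (175.104,88.824) → (157.816,143.078) → (141.925,33.106).

G21
G90
G0 X55.897 Y48.710
M3 S897
G01 X45.894 Y127.811 F742
G01 X184.210 Y29.035
M5
G0 X51.930 Y111.649
M3 S333
G01 X102.201 Y104.985 F3081
G01 X46.053 Y79.930
G01 X175.104 Y88.824
G01 X157.816 Y143.078
G01 X141.925 Y33.106
M5
G0 X0.000 Y0.000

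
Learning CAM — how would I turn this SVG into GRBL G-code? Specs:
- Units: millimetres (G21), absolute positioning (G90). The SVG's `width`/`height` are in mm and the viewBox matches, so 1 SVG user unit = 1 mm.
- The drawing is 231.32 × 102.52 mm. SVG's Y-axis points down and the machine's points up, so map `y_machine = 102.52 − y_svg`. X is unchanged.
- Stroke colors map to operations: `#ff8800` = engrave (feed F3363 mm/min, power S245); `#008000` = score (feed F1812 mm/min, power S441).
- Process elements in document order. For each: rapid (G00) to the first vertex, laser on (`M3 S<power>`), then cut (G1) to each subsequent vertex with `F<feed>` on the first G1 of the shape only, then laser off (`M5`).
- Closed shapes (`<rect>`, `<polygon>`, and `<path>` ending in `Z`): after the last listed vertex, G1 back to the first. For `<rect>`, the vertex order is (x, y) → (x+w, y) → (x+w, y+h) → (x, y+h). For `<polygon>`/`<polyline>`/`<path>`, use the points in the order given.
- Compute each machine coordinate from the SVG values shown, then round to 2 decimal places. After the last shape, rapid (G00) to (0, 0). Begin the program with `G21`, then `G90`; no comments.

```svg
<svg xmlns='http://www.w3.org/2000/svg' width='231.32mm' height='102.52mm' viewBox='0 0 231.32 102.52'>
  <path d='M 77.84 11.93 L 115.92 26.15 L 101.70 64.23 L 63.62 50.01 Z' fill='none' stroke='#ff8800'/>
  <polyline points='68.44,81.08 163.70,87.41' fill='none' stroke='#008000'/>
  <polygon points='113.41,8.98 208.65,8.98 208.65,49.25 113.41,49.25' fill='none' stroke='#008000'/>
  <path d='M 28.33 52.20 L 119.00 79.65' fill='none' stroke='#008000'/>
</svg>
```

G21
G90
G00 X77.84 Y90.59
M3 S245
G1 X115.92 Y76.37 F3363
G1 X101.70 Y38.29
G1 X63.62 Y52.51
G1 X77.84 Y90.59
M5
G00 X68.44 Y21.44
M3 S441
G1 X163.70 Y15.11 F1812
M5
G00 X113.41 Y93.54
M3 S441
G1 X208.65 Y93.54 F1812
G1 X208.65 Y53.27
G1 X113.41 Y53.27
G1 X113.41 Y93.54
M5
G00 X28.33 Y50.32
M3 S441
G1 X119.00 Y22.87 F1812
M5
G00 X0.00 Y0.00

viewBox `0 0 231.32 102.52` with mm width/height → 1 unit = 1 mm. Flip: y_m = 102.52 − y_svg.

**Shape 1** — `<path>` regular polygon, stroke `#ff8800` → engrave (S245, F3363). Machine vertices: (77.84,90.59) → (115.92,76.37) → (101.70,38.29) → (63.62,52.51) → (77.84,90.59). Closed: final G1 returns to the first vertex.

**Shape 2** — `<polyline>` line segment, stroke `#008000` → score (S441, F1812). Machine vertices: (68.44,21.44) → (163.70,15.11). Open path.

**Shape 3** — `<polygon>` rectangle, stroke `#008000` → score (S441, F1812). Machine vertices: (113.41,93.54) → (208.65,93.54) → (208.65,53.27) → (113.41,53.27) → (113.41,93.54). Closed: final G1 returns to the first vertex.

**Shape 4** — `<path>` line segment, stroke `#008000` → score (S441, F1812). Machine vertices: (28.33,50.32) → (119.00,22.87). Open path.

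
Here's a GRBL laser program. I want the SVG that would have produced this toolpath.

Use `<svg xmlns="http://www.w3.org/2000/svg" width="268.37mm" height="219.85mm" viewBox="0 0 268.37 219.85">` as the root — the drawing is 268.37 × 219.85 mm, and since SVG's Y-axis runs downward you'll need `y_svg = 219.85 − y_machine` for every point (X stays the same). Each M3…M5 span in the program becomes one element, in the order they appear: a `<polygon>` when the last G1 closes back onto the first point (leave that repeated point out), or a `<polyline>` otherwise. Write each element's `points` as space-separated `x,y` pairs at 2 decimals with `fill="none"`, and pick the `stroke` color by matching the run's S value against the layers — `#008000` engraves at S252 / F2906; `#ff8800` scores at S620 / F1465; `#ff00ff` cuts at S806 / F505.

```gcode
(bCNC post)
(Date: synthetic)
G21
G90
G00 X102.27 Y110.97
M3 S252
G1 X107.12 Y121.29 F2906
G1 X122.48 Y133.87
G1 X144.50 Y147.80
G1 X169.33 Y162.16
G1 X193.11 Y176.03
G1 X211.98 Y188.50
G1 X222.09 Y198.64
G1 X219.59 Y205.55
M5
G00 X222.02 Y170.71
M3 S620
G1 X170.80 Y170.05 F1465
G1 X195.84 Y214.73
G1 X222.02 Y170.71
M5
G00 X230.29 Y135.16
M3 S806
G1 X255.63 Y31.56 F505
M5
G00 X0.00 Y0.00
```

Machine Y-up, SVG Y-down with viewBox height 219.85, so y_svg = 219.85 − y_machine; X carries over.

Run 1: the run's S252 means `#008000` (engrave). The run is open, so emit a `<polyline>` with points (Y-flipped): 102.27,108.88 107.12,98.56 122.48,85.98 144.50,72.05 169.33,57.69 193.11,43.82 211.98,31.35 222.09,21.21 219.59,14.30.

Run 2: the run's S620 means `#ff8800` (score). The run returns to its start, so emit a `<polygon>` with points (Y-flipped): 222.02,49.14 170.80,49.80 195.84,5.12.

Run 3: the run's S806 means `#ff00ff` (cut). The run is open, so emit a `<polyline>` with points (Y-flipped): 230.29,84.69 255.63,188.29.

<svg xmlns="http://www.w3.org/2000/svg" width="268.37mm" height="219.85mm" viewBox="0 0 268.37 219.85">
  <polyline points="102.27,108.88 107.12,98.56 122.48,85.98 144.50,72.05 169.33,57.69 193.11,43.82 211.98,31.35 222.09,21.21 219.59,14.30" fill="none" stroke="#008000"/>
  <polygon points="222.02,49.14 170.80,49.80 195.84,5.12" fill="none" stroke="#ff8800"/>
  <polyline points="230.29,84.69 255.63,188.29" fill="none" stroke="#ff00ff"/>
</svg>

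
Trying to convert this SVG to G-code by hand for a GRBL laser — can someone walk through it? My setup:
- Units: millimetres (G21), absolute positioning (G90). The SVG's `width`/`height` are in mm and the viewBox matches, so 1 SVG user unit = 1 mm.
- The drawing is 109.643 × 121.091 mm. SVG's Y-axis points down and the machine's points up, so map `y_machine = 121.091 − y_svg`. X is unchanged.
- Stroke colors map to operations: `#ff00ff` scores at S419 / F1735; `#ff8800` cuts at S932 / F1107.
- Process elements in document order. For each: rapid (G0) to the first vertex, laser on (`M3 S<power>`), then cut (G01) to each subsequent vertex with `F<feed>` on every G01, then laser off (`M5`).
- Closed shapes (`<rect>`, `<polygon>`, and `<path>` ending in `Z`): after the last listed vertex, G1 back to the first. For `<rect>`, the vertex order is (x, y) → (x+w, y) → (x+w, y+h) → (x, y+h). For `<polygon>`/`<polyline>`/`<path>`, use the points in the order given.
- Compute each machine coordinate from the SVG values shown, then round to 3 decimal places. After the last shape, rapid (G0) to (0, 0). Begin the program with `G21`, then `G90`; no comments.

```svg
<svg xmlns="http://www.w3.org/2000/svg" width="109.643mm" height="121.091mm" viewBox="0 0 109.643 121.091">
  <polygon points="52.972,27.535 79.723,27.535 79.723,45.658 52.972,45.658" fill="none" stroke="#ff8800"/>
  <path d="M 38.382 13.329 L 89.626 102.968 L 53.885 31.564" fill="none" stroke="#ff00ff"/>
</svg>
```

G21
G90
G0 X52.972 Y93.556
M3 S932
G01 X79.723 Y93.556 F1107
G01 X79.723 Y75.433 F1107
G01 X52.972 Y75.433 F1107
G01 X52.972 Y93.556 F1107
M5
G0 X38.382 Y107.762
M3 S419
G01 X89.626 Y18.123 F1735
G01 X53.885 Y89.527 F1735
M5
G0 X0.000 Y0.000

Since the viewBox matches the mm dimensions, user units are millimetres directly. The only transform is the Y-flip y_m = 121.091 − y_svg.

Shape 1 is a rectangle drawn with `<polygon>`. Its stroke #ff8800 means cut at S932, F1107. After flipping Y the toolpath is (52.972,93.556) → (79.723,93.556) → (79.723,75.433) → (52.972,75.433) → (52.972,93.556), returning to the start.

Shape 2 is a open polyline drawn with `<path>`. Its stroke #ff00ff means score at S419, F1735. After flipping Y the toolpath is (38.382,107.762) → (89.626,18.123) → (53.885,89.527).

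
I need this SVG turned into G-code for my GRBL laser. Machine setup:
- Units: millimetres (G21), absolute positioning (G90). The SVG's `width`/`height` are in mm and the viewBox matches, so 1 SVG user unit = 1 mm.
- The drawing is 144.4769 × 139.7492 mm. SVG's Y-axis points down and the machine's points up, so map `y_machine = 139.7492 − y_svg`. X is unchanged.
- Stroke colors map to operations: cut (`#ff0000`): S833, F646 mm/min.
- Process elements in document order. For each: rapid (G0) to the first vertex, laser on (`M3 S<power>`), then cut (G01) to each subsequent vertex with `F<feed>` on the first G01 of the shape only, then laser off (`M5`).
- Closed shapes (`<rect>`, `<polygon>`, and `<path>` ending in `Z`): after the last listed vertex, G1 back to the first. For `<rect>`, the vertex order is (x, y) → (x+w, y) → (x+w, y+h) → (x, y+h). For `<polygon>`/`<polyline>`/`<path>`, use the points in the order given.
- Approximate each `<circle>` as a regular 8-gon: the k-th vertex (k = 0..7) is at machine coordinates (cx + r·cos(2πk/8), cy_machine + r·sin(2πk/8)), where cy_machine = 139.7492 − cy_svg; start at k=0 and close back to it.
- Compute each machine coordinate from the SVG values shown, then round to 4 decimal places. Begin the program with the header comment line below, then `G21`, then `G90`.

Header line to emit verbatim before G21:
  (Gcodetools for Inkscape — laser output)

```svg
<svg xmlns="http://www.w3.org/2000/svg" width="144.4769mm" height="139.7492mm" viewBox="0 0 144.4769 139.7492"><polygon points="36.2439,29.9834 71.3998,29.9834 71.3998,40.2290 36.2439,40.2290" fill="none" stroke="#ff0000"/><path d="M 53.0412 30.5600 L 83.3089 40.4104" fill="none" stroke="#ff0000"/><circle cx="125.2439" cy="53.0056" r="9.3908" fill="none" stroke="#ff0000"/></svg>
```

Since the viewBox matches the mm dimensions, user units are millimetres directly. The only transform is the Y-flip y_m = 139.7492 − y_svg.

Shape 1 is a rectangle drawn with `<polygon>`. Its stroke #ff0000 means cut at S833, F646. After flipping Y the toolpath is (36.2439,109.7658) → (71.3998,109.7658) → (71.3998,99.5202) → (36.2439,99.5202) → (36.2439,109.7658), returning to the start.

Shape 2 is a line segment drawn with `<path>`. Its stroke #ff0000 means cut at S833, F646. After flipping Y the toolpath is (53.0412,109.1892) → (83.3089,99.3388).

Shape 3 is a circle drawn with `<circle>`. Its stroke #ff0000 means cut at S833, F646. After flipping Y the toolpath is (134.6347,86.7436) → (131.8842,93.3839) → (125.2439,96.1344) → (118.6036,93.3839) → (115.8531,86.7436) → (118.6036,80.1033) → (125.2439,77.3528) → (131.8842,80.1033) → (134.6347,86.7436), returning to the start.

(Gcodetools for Inkscape — laser output)
G21
G90
G0 X36.2439 Y109.7658
M3 S833
G01 X71.3998 Y109.7658 F646
G01 X71.3998 Y99.5202
G01 X36.2439 Y99.5202
G01 X36.2439 Y109.7658
M5
G0 X53.0412 Y109.1892
M3 S833
G01 X83.3089 Y99.3388 F646
M5
G0 X134.6347 Y86.7436
M3 S833
G01 X131.8842 Y93.3839 F646
G01 X125.2439 Y96.1344
G01 X118.6036 Y93.3839
G01 X115.8531 Y86.7436
G01 X118.6036 Y80.1033
G01 X125.2439 Y77.3528
G01 X131.8842 Y80.1033
G01 X134.6347 Y86.7436
M5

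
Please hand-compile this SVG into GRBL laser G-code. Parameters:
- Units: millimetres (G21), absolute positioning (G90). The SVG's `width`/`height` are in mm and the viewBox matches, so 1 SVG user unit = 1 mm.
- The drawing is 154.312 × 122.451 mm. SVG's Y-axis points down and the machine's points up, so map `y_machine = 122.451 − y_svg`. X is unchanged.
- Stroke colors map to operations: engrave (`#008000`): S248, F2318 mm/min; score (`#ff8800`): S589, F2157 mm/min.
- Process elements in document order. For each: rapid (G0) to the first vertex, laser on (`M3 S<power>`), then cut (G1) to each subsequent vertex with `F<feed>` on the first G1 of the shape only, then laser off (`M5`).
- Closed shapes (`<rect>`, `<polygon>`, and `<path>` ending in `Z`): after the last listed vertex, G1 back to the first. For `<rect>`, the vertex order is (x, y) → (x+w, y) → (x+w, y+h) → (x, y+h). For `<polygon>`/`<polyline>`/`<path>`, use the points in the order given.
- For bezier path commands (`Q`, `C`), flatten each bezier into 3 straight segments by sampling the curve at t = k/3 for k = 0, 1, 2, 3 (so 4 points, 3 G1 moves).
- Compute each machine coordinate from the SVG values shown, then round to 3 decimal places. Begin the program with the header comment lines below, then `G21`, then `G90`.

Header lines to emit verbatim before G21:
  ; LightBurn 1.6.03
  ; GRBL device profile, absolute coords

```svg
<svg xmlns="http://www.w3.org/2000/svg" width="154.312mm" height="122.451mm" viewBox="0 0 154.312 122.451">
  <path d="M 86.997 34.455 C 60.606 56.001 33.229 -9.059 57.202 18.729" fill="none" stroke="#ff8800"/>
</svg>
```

Since the viewBox matches the mm dimensions, user units are millimetres directly. The only transform is the Y-flip y_m = 122.451 − y_svg.

Shape 1 is a cubic bezier drawn with `<path>`. Its stroke #ff8800 means score at S589, F2157. After flipping Y the toolpath is (86.997,87.996) → (62.216,88.672) → (48.407,107.207) → (57.202,103.722).

; LightBurn 1.6.03
; GRBL device profile, absolute coords
G21
G90
G0 X86.997 Y87.996
M3 S589
G1 X62.216 Y88.672 F2157
G1 X48.407 Y107.207
G1 X57.202 Y103.722
M5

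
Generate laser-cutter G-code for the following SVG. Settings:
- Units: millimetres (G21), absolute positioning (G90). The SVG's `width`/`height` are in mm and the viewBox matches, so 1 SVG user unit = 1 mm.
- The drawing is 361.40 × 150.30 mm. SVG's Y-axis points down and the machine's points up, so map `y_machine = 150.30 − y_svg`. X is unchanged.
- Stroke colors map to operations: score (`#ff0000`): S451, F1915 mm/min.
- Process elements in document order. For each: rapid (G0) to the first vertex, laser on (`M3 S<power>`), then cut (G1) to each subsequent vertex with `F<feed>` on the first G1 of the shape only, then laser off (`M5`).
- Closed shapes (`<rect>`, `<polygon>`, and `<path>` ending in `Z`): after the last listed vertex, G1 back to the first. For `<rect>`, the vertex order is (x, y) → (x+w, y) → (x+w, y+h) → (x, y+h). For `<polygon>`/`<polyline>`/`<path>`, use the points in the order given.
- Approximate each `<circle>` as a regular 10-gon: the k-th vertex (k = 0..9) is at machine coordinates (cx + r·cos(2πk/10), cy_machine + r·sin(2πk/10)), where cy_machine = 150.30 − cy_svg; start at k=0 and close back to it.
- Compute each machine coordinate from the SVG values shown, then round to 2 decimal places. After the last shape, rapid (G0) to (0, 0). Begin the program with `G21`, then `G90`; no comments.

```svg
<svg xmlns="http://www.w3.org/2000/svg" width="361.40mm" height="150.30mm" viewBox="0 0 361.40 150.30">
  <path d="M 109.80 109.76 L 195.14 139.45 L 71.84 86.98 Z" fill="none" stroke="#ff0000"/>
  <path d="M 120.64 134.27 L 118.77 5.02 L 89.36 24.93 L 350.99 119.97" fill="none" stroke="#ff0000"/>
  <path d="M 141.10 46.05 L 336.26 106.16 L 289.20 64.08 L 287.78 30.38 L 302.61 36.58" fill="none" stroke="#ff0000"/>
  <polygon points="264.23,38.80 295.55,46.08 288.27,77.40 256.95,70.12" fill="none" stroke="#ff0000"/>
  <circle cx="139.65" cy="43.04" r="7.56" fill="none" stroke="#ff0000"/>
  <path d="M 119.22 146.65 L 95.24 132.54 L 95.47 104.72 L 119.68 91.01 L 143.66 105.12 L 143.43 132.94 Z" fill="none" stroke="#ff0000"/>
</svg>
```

viewBox `0 0 361.40 150.30` with mm width/height → 1 unit = 1 mm. Flip: y_m = 150.30 − y_svg.

**Shape 1** — `<path>` closed polygon, stroke `#ff0000` → score (S451, F1915). Machine vertices: (109.80,40.54) → (195.14,10.85) → (71.84,63.32) → (109.80,40.54). Closed: final G1 returns to the first vertex.

**Shape 2** — `<path>` open polyline, stroke `#ff0000` → score (S451, F1915). Machine vertices: (120.64,16.03) → (118.77,145.28) → (89.36,125.37) → (350.99,30.33). Open path.

**Shape 3** — `<path>` open polyline, stroke `#ff0000` → score (S451, F1915). Machine vertices: (141.10,104.25) → (336.26,44.14) → (289.20,86.22) → (287.78,119.92) → (302.61,113.72). Open path.

**Shape 4** — `<polygon>` regular polygon, stroke `#ff0000` → score (S451, F1915). Machine vertices: (264.23,111.50) → (295.55,104.22) → (288.27,72.90) → (256.95,80.18) → (264.23,111.50). Closed: final G1 returns to the first vertex.

**Shape 5** — `<circle>` circle, stroke `#ff0000` → score (S451, F1915). Machine vertices: (147.21,107.26) → (145.77,111.70) → (141.99,114.45) → (137.31,114.45) → (133.53,111.70) → (132.09,107.26) → (133.53,102.82) → (137.31,100.07) → (141.99,100.07) → (145.77,102.82) → (147.21,107.26). Closed: final G1 returns to the first vertex.

**Shape 6** — `<path>` regular polygon, stroke `#ff0000` → score (S451, F1915). Machine vertices: (119.22,3.65) → (95.24,17.76) → (95.47,45.58) → (119.68,59.29) → (143.66,45.18) → (143.43,17.36) → (119.22,3.65). Closed: final G1 returns to the first vertex.

G21
G90
G0 X109.80 Y40.54
M3 S451
G1 X195.14 Y10.85 F1915
G1 X71.84 Y63.32
G1 X109.80 Y40.54
M5
G0 X120.64 Y16.03
M3 S451
G1 X118.77 Y145.28 F1915
G1 X89.36 Y125.37
G1 X350.99 Y30.33
M5
G0 X141.10 Y104.25
M3 S451
G1 X336.26 Y44.14 F1915
G1 X289.20 Y86.22
G1 X287.78 Y119.92
G1 X302.61 Y113.72
M5
G0 X264.23 Y111.50
M3 S451
G1 X295.55 Y104.22 F1915
G1 X288.27 Y72.90
G1 X256.95 Y80.18
G1 X264.23 Y111.50
M5
G0 X147.21 Y107.26
M3 S451
G1 X145.77 Y111.70 F1915
G1 X141.99 Y114.45
G1 X137.31 Y114.45
G1 X133.53 Y111.70
G1 X132.09 Y107.26
G1 X133.53 Y102.82
G1 X137.31 Y100.07
G1 X141.99 Y100.07
G1 X145.77 Y102.82
G1 X147.21 Y107.26
M5
G0 X119.22 Y3.65
M3 S451
G1 X95.24 Y17.76 F1915
G1 X95.47 Y45.58
G1 X119.68 Y59.29
G1 X143.66 Y45.18
G1 X143.43 Y17.36
G1 X119.22 Y3.65
M5
G0 X0.00 Y0.00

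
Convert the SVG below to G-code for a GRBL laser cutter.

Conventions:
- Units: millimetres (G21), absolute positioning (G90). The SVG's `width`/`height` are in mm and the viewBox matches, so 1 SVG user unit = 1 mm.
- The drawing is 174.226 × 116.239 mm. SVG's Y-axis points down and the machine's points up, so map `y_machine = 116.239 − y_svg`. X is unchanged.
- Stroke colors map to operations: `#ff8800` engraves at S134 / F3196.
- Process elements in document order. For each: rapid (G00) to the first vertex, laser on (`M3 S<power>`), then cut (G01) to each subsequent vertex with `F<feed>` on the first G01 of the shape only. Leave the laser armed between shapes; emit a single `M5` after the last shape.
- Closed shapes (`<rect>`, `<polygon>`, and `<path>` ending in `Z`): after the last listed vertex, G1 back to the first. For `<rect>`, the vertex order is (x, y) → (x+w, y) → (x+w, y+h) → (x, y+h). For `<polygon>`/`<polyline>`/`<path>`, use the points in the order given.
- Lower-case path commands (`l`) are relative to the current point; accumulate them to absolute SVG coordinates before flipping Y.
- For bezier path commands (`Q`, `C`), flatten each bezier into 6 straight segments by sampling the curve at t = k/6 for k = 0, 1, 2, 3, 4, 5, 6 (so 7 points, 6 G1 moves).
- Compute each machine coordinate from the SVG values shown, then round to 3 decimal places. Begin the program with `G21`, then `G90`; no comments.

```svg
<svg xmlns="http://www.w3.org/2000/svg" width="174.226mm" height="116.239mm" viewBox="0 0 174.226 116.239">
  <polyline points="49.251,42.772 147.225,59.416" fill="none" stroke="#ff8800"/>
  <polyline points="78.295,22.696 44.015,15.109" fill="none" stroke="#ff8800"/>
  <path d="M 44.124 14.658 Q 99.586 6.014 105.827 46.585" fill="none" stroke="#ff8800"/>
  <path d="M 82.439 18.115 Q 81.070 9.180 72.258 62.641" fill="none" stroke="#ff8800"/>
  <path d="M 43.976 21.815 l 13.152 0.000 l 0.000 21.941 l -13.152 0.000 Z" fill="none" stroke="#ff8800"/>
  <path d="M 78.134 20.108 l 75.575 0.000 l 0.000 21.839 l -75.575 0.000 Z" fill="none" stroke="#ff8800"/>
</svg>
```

viewBox `0 0 174.226 116.239` with mm width/height → 1 unit = 1 mm. Flip: y_m = 116.239 − y_svg.

**Shape 1** — `<polyline>` line segment, stroke `#ff8800` → engrave (S134, F3196). Machine vertices: (49.251,73.467) → (147.225,56.823). Open path.

**Shape 2** — `<polyline>` line segment, stroke `#ff8800` → engrave (S134, F3196). Machine vertices: (78.295,93.543) → (44.015,101.130). Open path.

**Shape 3** — `<path>` quadratic bezier, stroke `#ff8800` → engrave (S134, F3196). Control points (SVG): P0=(44.124,14.658), P1=(99.586,6.014), P2=(105.827,46.585); sampled at t=k/6. Machine vertices: (44.124,101.581) → (61.244,103.095) → (75.630,101.875) → (87.281,97.921) → (96.197,91.233) → (102.379,81.811) → (105.827,69.654). Open path.

**Shape 4** — `<path>` quadratic bezier, stroke `#ff8800` → engrave (S134, F3196). Control points (SVG): P0=(82.439,18.115), P1=(81.070,9.180), P2=(72.258,62.641); sampled at t=k/6. Machine vertices: (82.439,98.124) → (81.776,99.369) → (80.699,97.148) → (79.209,91.460) → (77.306,82.306) → (74.989,69.685) → (72.258,53.598). Open path.

**Shape 5** — `<path>` rectangle, stroke `#ff8800` → engrave (S134, F3196). Machine vertices: (43.976,94.424) → (57.128,94.424) → (57.128,72.483) → (43.976,72.483) → (43.976,94.424). Closed: final G1 returns to the first vertex.

**Shape 6** — `<path>` rectangle, stroke `#ff8800` → engrave (S134, F3196). Machine vertices: (78.134,96.131) → (153.709,96.131) → (153.709,74.292) → (78.134,74.292) → (78.134,96.131). Closed: final G1 returns to the first vertex.

G21
G90
G00 X49.251 Y73.467
M3 S134
G01 X147.225 Y56.823 F3196
G00 X78.295 Y93.543
M3 S134
G01 X44.015 Y101.130 F3196
G00 X44.124 Y101.581
M3 S134
G01 X61.244 Y103.095 F3196
G01 X75.630 Y101.875
G01 X87.281 Y97.921
G01 X96.197 Y91.233
G01 X102.379 Y81.811
G01 X105.827 Y69.654
G00 X82.439 Y98.124
M3 S134
G01 X81.776 Y99.369 F3196
G01 X80.699 Y97.148
G01 X79.209 Y91.460
G01 X77.306 Y82.306
G01 X74.989 Y69.685
G01 X72.258 Y53.598
G00 X43.976 Y94.424
M3 S134
G01 X57.128 Y94.424 F3196
G01 X57.128 Y72.483
G01 X43.976 Y72.483
G01 X43.976 Y94.424
G00 X78.134 Y96.131
M3 S134
G01 X153.709 Y96.131 F3196
G01 X153.709 Y74.292
G01 X78.134 Y74.292
G01 X78.134 Y96.131
M5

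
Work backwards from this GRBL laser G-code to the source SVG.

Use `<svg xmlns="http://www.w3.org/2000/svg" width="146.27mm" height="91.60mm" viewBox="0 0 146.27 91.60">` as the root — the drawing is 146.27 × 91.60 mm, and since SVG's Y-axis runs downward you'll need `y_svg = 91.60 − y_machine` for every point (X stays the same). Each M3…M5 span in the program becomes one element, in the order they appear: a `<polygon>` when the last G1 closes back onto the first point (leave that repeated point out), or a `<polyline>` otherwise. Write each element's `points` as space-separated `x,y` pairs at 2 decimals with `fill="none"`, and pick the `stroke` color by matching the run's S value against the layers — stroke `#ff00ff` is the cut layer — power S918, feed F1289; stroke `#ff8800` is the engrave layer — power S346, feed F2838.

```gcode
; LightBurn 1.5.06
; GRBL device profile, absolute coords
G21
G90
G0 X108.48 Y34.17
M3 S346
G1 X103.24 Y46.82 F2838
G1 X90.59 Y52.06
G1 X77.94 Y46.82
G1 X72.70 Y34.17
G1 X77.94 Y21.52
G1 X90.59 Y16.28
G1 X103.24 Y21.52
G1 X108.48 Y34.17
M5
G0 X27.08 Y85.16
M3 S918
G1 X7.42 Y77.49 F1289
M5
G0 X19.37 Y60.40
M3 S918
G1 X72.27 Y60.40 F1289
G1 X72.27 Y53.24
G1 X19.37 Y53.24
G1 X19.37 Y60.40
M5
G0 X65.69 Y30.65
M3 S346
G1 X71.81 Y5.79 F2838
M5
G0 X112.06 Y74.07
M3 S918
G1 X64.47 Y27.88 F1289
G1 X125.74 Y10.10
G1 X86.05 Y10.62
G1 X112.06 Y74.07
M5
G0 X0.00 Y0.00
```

Machine Y-up, SVG Y-down with viewBox height 91.60, so y_svg = 91.60 − y_machine; X carries over.

Run 1: power S346 maps to stroke `#ff8800` (engrave). The run returns to its start, so emit a `<polygon>` with points (Y-flipped): 108.48,57.43 103.24,44.78 90.59,39.54 77.94,44.78 72.70,57.43 77.94,70.08 90.59,75.32 103.24,70.08.

Run 2: the run's S918 means `#ff00ff` (cut). The run is open, so emit a `<polyline>` with points (Y-flipped): 27.08,6.44 7.42,14.11.

Run 3: S918 ⇒ cut layer `#ff00ff`. The run returns to its start, so emit a `<polygon>` with points (Y-flipped): 19.37,31.20 72.27,31.20 72.27,38.36 19.37,38.36.

Run 4: S346 ⇒ engrave layer `#ff8800`. The run is open, so emit a `<polyline>` with points (Y-flipped): 65.69,60.95 71.81,85.81.

Run 5: power S918 maps to stroke `#ff00ff` (cut). The run returns to its start, so emit a `<polygon>` with points (Y-flipped): 112.06,17.53 64.47,63.72 125.74,81.50 86.05,80.98.

<svg xmlns="http://www.w3.org/2000/svg" width="146.27mm" height="91.60mm" viewBox="0 0 146.27 91.60">
  <polygon points="108.48,57.43 103.24,44.78 90.59,39.54 77.94,44.78 72.70,57.43 77.94,70.08 90.59,75.32 103.24,70.08" fill="none" stroke="#ff8800"/>
  <polyline points="27.08,6.44 7.42,14.11" fill="none" stroke="#ff00ff"/>
  <polygon points="19.37,31.20 72.27,31.20 72.27,38.36 19.37,38.36" fill="none" stroke="#ff00ff"/>
  <polyline points="65.69,60.95 71.81,85.81" fill="none" stroke="#ff8800"/>
  <polygon points="112.06,17.53 64.47,63.72 125.74,81.50 86.05,80.98" fill="none" stroke="#ff00ff"/>
</svg>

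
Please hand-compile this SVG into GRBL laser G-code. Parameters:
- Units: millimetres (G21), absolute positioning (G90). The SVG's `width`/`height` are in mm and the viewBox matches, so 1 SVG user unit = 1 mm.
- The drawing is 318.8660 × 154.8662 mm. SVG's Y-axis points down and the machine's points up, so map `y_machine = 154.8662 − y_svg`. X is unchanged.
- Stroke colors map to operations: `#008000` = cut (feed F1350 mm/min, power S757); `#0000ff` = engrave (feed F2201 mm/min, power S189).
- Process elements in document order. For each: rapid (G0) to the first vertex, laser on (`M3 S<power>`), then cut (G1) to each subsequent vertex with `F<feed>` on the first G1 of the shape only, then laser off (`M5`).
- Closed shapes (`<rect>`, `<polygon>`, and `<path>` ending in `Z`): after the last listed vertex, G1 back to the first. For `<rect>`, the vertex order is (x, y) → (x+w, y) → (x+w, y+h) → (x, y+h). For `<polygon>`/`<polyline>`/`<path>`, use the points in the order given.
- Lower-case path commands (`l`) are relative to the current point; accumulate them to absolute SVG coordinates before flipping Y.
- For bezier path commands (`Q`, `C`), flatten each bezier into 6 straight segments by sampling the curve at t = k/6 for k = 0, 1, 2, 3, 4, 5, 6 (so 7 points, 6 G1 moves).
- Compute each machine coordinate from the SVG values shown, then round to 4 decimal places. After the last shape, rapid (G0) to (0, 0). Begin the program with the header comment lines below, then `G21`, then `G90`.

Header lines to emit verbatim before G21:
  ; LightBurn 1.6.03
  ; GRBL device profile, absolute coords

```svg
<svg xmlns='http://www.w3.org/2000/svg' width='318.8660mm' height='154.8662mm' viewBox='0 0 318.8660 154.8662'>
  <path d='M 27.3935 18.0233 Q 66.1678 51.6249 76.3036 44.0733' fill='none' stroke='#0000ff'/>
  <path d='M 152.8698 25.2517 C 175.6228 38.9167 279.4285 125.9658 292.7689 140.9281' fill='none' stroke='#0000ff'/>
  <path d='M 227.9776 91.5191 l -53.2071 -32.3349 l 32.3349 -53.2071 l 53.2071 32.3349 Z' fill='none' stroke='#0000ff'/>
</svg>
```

viewBox `0 0 318.8660 154.8662` with mm width/height → 1 unit = 1 mm. Flip: y_m = 154.8662 − y_svg.

**Shape 1** — `<path>` quadratic bezier, stroke `#0000ff` → engrave (S189, F2201). Control points (SVG): P0=(27.3935,18.0233), P1=(66.1678,51.6249), P2=(76.3036,44.0733); sampled at t=k/6. Machine vertices: (27.3935,136.8429) → (39.5228,126.7855) → (50.0610,119.0144) → (59.0082,113.5296) → (66.3643,110.3311) → (72.1295,109.4188) → (76.3036,110.7929). Open path.

**Shape 2** — `<path>` cubic bezier, stroke `#0000ff` → engrave (S189, F2201). Control points (SVG): P0=(152.8698,25.2517), P1=(175.6228,38.9167), P2=(279.4285,125.9658), P3=(292.7689,140.9281); sampled at t=k/6. Machine vertices: (152.8698,129.6145) → (170.2066,117.3401) → (196.2878,96.8759) → (226.3491,72.2628) → (255.6259,47.5415) → (279.3540,26.7530) → (292.7689,13.9381). Open path.

**Shape 3** — `<path>` regular polygon, stroke `#0000ff` → engrave (S189, F2201). Machine vertices: (227.9776,63.3471) → (174.7705,95.6820) → (207.1054,148.8891) → (260.3125,116.5542) → (227.9776,63.3471). Closed: final G1 returns to the first vertex.

; LightBurn 1.6.03
; GRBL device profile, absolute coords
G21
G90
G0 X27.3935 Y136.8429
M3 S189
G1 X39.5228 Y126.7855 F2201
G1 X50.0610 Y119.0144
G1 X59.0082 Y113.5296
G1 X66.3643 Y110.3311
G1 X72.1295 Y109.4188
G1 X76.3036 Y110.7929
M5
G0 X152.8698 Y129.6145
M3 S189
G1 X170.2066 Y117.3401 F2201
G1 X196.2878 Y96.8759
G1 X226.3491 Y72.2628
G1 X255.6259 Y47.5415
G1 X279.3540 Y26.7530
G1 X292.7689 Y13.9381
M5
G0 X227.9776 Y63.3471
M3 S189
G1 X174.7705 Y95.6820 F2201
G1 X207.1054 Y148.8891
G1 X260.3125 Y116.5542
G1 X227.9776 Y63.3471
M5
G0 X0.0000 Y0.0000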